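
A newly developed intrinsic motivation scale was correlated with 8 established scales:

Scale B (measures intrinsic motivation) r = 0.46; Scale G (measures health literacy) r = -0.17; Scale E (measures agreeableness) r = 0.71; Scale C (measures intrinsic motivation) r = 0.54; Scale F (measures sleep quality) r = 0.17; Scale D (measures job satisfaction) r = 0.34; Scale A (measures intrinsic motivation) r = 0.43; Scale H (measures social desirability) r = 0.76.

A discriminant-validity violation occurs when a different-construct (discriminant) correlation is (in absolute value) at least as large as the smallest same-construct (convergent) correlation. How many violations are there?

Convergent (same construct = intrinsic motivation): Scale B, Scale C, Scale A.
Smallest convergent = 0.43. Discriminant |r|: 0.17, 0.71, 0.17, 0.34, 0.76; count ≥ 0.43 → 2.

2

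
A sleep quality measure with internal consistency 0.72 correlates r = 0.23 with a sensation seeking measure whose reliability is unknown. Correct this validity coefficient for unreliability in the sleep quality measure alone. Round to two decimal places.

Single correction: r_c = r_obs / √r_xx = 0.23 / √0.72 = 0.23 / 0.8485 ≈ 0.27.

0.27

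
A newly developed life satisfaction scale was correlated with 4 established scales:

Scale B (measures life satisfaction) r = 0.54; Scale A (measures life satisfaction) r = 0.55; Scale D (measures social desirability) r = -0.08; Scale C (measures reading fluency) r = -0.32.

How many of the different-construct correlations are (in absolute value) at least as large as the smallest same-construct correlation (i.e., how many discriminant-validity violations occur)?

Convergent (same construct = life satisfaction): Scale B, Scale A.
Smallest convergent = 0.54. Discriminant |r|: 0.08, 0.32; count ≥ 0.54 → 0.

0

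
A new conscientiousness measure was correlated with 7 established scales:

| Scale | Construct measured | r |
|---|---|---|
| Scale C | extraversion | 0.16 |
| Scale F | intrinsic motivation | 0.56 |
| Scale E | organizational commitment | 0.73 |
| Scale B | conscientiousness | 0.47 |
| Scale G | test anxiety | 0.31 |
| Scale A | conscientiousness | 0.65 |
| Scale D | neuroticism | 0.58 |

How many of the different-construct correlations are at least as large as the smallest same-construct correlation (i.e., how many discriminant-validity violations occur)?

3

Convergent (same construct = conscientiousness): Scale B, Scale A.
Smallest convergent = 0.47. Discriminant values: 0.16, 0.56, 0.73, 0.31, 0.58; count ≥ 0.47 → 3.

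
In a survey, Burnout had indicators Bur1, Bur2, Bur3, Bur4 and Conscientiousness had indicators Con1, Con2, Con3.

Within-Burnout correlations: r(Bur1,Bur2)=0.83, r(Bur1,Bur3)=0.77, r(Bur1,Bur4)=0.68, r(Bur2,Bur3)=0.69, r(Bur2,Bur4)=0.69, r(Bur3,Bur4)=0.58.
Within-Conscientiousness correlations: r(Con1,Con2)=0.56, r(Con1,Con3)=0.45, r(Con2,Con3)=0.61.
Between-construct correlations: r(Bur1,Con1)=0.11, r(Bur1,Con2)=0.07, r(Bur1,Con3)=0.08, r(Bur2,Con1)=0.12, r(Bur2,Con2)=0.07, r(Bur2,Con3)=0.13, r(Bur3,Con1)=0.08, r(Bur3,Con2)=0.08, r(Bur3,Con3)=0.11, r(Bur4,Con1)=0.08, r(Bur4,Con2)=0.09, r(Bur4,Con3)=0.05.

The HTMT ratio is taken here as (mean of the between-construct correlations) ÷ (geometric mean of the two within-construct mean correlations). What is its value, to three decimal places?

Mean between = 1.07/12 = 0.0892.
Mean within-Bur = 4.24/6 = 0.7067; mean within-Con = 1.62/3 = 0.5400.
Geometric mean = √(0.7067 × 0.5400) = 0.6178.
HTMT = 0.0892 / 0.6178 = 0.144.

0.144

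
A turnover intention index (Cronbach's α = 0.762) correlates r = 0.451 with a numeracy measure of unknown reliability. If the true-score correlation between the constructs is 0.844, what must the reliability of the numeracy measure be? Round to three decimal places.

0.375

r_true = r_obs / √(r_xx · r_yy) ⇒ 0.844 = 0.451 / √(0.762 · r_yy).
√(0.762 · r_yy) = 0.451 / 0.844 = 0.5344; 0.762 · r_yy = 0.2856; r_yy = 0.2856 / 0.762 ≈ 0.375.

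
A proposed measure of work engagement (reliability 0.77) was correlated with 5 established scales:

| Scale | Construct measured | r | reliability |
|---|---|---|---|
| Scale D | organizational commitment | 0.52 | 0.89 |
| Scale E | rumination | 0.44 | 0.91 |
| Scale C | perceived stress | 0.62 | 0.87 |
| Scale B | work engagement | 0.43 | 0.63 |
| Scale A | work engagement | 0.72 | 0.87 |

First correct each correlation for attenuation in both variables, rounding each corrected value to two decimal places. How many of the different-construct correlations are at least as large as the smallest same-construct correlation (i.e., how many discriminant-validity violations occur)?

Disattenuated r (r / √(r_scale · r_new)):
  Scale D (disc): 0.52 / √(0.89·0.77) = 0.63
  Scale E (disc): 0.44 / √(0.91·0.77) = 0.53
  Scale C (disc): 0.62 / √(0.87·0.77) = 0.76
  Scale B (conv): 0.43 / √(0.63·0.77) = 0.62
  Scale A (conv): 0.72 / √(0.87·0.77) = 0.88
Smallest convergent = 0.62. Discriminant values: 0.63, 0.53, 0.76; count ≥ 0.62 → 2.

2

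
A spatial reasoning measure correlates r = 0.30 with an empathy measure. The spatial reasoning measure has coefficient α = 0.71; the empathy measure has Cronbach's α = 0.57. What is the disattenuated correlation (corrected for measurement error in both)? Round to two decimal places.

r_true = r_obs / √(r_xx · r_yy) = 0.30 / √(0.71 × 0.57) = 0.30 / √0.4047 = 0.30 / 0.6362 ≈ 0.47.

0.47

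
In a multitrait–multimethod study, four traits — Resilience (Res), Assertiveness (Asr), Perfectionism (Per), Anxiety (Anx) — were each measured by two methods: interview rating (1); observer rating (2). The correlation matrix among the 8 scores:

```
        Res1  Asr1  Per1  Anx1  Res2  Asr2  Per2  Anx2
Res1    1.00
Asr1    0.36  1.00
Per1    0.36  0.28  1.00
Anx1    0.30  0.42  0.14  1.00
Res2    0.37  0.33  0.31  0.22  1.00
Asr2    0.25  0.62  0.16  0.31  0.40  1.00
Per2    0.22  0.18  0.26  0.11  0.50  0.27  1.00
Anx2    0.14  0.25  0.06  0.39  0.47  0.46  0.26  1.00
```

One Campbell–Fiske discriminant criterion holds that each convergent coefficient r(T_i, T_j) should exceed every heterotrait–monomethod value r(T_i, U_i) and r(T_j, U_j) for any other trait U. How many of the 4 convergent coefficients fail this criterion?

Convergent coefficients and their comparison sets:
Res (methods 1·2): 0.37 vs {0.36, 0.40, 0.36, 0.50, 0.30, 0.47} → fail.
Asr (methods 1·2): 0.62 vs {0.36, 0.40, 0.28, 0.27, 0.42, 0.46} → pass.
Per (methods 1·2): 0.26 vs {0.36, 0.50, 0.28, 0.27, 0.14, 0.26} → fail.
Anx (methods 1·2): 0.39 vs {0.30, 0.47, 0.42, 0.46, 0.14, 0.26} → fail.
3 of 4 fail.

3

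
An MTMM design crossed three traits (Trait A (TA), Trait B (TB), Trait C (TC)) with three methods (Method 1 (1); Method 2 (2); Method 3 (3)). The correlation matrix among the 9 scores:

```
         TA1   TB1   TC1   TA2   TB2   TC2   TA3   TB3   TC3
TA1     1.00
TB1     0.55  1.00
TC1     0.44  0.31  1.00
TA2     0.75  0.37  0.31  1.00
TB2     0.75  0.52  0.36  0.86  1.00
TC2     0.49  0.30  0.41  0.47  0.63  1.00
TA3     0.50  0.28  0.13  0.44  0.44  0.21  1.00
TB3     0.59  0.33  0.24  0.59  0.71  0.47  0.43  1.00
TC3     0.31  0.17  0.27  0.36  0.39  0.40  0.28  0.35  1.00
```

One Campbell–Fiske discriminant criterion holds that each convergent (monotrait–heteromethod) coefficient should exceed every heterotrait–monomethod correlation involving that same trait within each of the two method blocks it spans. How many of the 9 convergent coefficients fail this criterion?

9

Convergent coefficients and their comparison sets:
TA (methods 1·2): 0.75 vs {0.55, 0.86, 0.44, 0.47} → fail.
TA (methods 1·3): 0.50 vs {0.55, 0.43, 0.44, 0.28} → fail.
TA (methods 2·3): 0.44 vs {0.86, 0.43, 0.47, 0.28} → fail.
TB (methods 1·2): 0.52 vs {0.55, 0.86, 0.31, 0.63} → fail.
TB (methods 1·3): 0.33 vs {0.55, 0.43, 0.31, 0.35} → fail.
TB (methods 2·3): 0.71 vs {0.86, 0.43, 0.63, 0.35} → fail.
TC (methods 1·2): 0.41 vs {0.44, 0.47, 0.31, 0.63} → fail.
TC (methods 1·3): 0.27 vs {0.44, 0.28, 0.31, 0.35} → fail.
TC (methods 2·3): 0.40 vs {0.47, 0.28, 0.63, 0.35} → fail.
9 of 9 fail.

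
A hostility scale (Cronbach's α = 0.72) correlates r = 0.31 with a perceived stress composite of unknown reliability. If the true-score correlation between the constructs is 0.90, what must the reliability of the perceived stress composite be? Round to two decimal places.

0.16

r_true = r_obs / √(r_xx · r_yy) ⇒ 0.90 = 0.31 / √(0.72 · r_yy).
√(0.72 · r_yy) = 0.31 / 0.90 = 0.3444; 0.72 · r_yy = 0.1186; r_yy = 0.1186 / 0.72 ≈ 0.16.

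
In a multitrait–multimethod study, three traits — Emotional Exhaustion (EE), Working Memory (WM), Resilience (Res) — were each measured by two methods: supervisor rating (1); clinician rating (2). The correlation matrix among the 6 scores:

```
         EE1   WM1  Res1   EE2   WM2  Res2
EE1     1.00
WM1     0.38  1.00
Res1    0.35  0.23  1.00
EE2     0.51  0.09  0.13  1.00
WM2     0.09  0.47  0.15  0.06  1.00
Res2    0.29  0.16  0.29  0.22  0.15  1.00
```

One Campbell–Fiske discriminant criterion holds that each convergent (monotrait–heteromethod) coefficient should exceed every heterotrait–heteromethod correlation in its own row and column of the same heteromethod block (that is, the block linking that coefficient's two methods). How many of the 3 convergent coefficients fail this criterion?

1

Checking each validity diagonal entry against its comparison values:
EE (methods 1·2): 0.51 vs {0.09, 0.09, 0.29, 0.13} → pass.
WM (methods 1·2): 0.47 vs {0.09, 0.09, 0.16, 0.15} → pass.
Res (methods 1·2): 0.29 vs {0.13, 0.29, 0.15, 0.16} → fail.
1 of 3 fail.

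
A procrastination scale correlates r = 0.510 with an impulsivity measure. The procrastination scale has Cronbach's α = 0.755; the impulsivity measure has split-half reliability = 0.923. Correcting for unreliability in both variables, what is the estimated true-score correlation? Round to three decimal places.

0.611

r_true = r_obs / √(r_xx · r_yy) = 0.510 / √(0.755 × 0.923) = 0.510 / √0.696865 = 0.510 / 0.8348 ≈ 0.611.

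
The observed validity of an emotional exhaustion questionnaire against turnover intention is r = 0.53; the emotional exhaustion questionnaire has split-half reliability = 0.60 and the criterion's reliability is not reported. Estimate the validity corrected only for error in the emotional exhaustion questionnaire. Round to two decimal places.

Single correction: r_c = r_obs / √r_xx = 0.53 / √0.60 = 0.53 / 0.7746 ≈ 0.68.

0.68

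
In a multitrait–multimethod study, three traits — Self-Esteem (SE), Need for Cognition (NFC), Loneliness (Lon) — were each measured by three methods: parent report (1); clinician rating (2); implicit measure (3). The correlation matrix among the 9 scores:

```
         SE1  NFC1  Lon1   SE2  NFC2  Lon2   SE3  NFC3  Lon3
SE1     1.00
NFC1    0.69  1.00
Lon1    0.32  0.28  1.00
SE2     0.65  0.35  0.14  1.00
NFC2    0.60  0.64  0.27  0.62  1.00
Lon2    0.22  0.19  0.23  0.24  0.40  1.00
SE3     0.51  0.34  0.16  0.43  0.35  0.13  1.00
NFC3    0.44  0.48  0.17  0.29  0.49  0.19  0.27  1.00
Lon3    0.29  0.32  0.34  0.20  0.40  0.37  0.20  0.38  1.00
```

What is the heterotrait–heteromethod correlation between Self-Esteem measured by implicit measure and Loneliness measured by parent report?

Different traits and methods: r(SE3, Lon1) = 0.16.

0.16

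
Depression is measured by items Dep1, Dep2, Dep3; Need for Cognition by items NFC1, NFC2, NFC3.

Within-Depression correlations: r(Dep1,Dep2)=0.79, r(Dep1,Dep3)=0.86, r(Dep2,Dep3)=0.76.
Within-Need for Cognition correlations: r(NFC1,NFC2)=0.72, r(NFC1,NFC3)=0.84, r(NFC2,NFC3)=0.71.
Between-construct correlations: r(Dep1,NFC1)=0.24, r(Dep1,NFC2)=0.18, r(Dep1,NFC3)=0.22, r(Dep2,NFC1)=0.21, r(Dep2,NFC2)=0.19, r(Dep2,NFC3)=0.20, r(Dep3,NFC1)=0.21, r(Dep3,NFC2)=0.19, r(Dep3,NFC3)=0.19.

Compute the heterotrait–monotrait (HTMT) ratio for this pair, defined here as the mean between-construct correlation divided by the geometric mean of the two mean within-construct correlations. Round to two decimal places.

0.26

Mean between = 1.83/9 = 0.2033.
Mean within-Dep = 2.41/3 = 0.8033; mean within-NFC = 2.27/3 = 0.7567.
Geometric mean = √(0.8033 × 0.7567) = 0.7797.
HTMT = 0.2033 / 0.7797 = 0.26.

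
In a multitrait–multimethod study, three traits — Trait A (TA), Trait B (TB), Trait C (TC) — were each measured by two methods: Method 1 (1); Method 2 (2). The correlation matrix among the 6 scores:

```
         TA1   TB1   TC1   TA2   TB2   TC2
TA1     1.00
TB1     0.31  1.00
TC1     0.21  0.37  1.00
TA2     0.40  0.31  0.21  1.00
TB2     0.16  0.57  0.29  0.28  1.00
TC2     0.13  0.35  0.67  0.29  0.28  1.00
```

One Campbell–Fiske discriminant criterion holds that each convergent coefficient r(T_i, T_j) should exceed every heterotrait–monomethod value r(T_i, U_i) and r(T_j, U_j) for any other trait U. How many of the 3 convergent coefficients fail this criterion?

Convergent coefficients and their comparison sets:
TA (methods 1·2): 0.40 vs {0.31, 0.28, 0.21, 0.29} → pass.
TB (methods 1·2): 0.57 vs {0.31, 0.28, 0.37, 0.28} → pass.
TC (methods 1·2): 0.67 vs {0.21, 0.29, 0.37, 0.28} → pass.
0 of 3 fail.

0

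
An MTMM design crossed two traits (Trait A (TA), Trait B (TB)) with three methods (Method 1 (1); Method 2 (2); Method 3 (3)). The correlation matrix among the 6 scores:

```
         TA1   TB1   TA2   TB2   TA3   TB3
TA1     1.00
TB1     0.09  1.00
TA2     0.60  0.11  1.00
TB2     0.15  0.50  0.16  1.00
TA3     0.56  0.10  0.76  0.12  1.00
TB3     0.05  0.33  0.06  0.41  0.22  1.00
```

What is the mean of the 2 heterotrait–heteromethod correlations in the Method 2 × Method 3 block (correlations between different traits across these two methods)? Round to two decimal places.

0.09

HTHM values (method 2 × method 3): 0.06, 0.12; mean = 0.18/2 = 0.09.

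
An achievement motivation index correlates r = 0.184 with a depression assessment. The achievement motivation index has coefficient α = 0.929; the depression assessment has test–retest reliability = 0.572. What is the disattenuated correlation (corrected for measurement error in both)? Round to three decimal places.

0.252

r_true = r_obs / √(r_xx · r_yy) = 0.184 / √(0.929 × 0.572) = 0.184 / √0.531388 = 0.184 / 0.7290 ≈ 0.252.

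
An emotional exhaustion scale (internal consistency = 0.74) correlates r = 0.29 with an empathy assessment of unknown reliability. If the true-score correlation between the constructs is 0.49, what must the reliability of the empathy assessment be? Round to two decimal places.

0.47

r_true = r_obs / √(r_xx · r_yy) ⇒ 0.49 = 0.29 / √(0.74 · r_yy).
√(0.74 · r_yy) = 0.29 / 0.49 = 0.5918; 0.74 · r_yy = 0.3502; r_yy = 0.3502 / 0.74 ≈ 0.47.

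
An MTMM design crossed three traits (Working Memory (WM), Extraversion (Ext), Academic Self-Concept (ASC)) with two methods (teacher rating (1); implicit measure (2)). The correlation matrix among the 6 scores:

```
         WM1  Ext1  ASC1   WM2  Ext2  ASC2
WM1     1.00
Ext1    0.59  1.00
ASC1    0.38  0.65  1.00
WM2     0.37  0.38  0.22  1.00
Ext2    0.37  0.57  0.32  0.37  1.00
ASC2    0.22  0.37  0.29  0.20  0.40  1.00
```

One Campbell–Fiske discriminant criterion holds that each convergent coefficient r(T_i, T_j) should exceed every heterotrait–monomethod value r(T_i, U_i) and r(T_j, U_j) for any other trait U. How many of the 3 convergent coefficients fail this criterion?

Convergent coefficients and their comparison sets:
WM (methods 1·2): 0.37 vs {0.59, 0.37, 0.38, 0.20} → fail.
Ext (methods 1·2): 0.57 vs {0.59, 0.37, 0.65, 0.40} → fail.
ASC (methods 1·2): 0.29 vs {0.38, 0.20, 0.65, 0.40} → fail.
3 of 3 fail.

3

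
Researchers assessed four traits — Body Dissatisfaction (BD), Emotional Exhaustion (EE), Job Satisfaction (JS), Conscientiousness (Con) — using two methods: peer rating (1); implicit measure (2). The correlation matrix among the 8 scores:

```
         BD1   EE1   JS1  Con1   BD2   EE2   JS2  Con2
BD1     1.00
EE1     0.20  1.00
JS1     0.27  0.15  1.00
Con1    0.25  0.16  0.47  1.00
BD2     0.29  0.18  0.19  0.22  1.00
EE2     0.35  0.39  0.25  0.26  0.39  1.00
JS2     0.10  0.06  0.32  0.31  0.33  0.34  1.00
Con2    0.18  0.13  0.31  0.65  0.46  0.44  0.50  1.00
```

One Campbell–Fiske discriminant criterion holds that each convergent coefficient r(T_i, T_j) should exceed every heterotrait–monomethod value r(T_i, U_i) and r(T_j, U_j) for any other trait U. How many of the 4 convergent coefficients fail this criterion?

3

Each convergent coefficient versus the relevant comparison correlations:
BD (methods 1·2): 0.29 vs {0.20, 0.39, 0.27, 0.33, 0.25, 0.46} → fail.
EE (methods 1·2): 0.39 vs {0.20, 0.39, 0.15, 0.34, 0.16, 0.44} → fail.
JS (methods 1·2): 0.32 vs {0.27, 0.33, 0.15, 0.34, 0.47, 0.50} → fail.
Con (methods 1·2): 0.65 vs {0.25, 0.46, 0.16, 0.44, 0.47, 0.50} → pass.
3 of 4 fail.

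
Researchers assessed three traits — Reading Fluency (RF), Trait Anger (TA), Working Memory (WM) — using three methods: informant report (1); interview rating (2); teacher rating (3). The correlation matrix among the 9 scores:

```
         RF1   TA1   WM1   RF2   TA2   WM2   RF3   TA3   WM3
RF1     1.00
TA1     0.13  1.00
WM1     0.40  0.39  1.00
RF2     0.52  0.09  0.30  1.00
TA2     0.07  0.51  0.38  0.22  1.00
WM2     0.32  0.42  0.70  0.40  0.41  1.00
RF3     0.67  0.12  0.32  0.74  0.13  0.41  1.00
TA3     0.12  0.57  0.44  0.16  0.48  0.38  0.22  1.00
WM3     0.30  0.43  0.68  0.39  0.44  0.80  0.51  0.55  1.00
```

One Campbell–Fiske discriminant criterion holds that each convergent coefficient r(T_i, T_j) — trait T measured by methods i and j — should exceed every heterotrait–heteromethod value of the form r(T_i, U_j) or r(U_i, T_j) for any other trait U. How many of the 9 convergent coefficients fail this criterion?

Each convergent coefficient versus the relevant comparison correlations:
RF (methods 1·2): 0.52 vs {0.07, 0.09, 0.32, 0.30} → pass.
RF (methods 1·3): 0.67 vs {0.12, 0.12, 0.30, 0.32} → pass.
RF (methods 2·3): 0.74 vs {0.16, 0.13, 0.39, 0.41} → pass.
TA (methods 1·2): 0.51 vs {0.09, 0.07, 0.42, 0.38} → pass.
TA (methods 1·3): 0.57 vs {0.12, 0.12, 0.43, 0.44} → pass.
TA (methods 2·3): 0.48 vs {0.13, 0.16, 0.44, 0.38} → pass.
WM (methods 1·2): 0.70 vs {0.30, 0.32, 0.38, 0.42} → pass.
WM (methods 1·3): 0.68 vs {0.32, 0.30, 0.44, 0.43} → pass.
WM (methods 2·3): 0.80 vs {0.41, 0.39, 0.38, 0.44} → pass.
0 of 9 fail.

0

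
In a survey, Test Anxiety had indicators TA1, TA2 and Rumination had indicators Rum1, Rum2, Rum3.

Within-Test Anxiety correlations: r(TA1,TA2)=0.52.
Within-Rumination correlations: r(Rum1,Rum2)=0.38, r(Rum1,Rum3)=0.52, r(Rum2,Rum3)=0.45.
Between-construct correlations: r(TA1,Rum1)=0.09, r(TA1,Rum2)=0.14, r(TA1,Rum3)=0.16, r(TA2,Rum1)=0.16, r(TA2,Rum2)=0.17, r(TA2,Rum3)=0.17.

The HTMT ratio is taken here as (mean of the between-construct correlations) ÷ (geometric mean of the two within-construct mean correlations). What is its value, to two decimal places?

0.31

Mean heterotrait r = 0.89/6 = 0.1483.
Mean within-TA = 0.52/1 = 0.5200; mean within-Rum = 1.35/3 = 0.4500.
Geometric mean = √(0.5200 × 0.4500) = 0.4837.
HTMT = 0.1483 / 0.4837 = 0.31.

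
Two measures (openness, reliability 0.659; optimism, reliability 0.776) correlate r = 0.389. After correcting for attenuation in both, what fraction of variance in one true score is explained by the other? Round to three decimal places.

Disattenuated r = 0.389 / √(0.659 × 0.776) = 0.389 / 0.7151 = 0.5440.
Shared true-score variance = 0.5440² = 0.2959 ≈ 0.296.

0.296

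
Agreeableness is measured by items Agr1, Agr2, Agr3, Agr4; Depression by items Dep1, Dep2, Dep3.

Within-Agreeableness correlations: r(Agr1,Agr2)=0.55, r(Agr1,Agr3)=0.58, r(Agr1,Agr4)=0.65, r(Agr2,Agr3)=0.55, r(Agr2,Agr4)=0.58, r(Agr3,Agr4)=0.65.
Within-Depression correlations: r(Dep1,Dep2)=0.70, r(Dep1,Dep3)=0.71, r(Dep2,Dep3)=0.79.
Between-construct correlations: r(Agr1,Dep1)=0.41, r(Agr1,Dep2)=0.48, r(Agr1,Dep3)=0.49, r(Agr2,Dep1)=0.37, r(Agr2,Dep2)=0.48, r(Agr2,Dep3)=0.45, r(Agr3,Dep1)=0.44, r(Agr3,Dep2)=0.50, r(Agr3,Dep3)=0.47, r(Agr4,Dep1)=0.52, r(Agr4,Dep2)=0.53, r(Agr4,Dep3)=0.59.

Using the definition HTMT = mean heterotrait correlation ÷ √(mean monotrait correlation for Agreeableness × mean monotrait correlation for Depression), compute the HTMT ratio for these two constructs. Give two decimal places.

0.72

Mean heterotrait r = 5.73/12 = 0.4775.
Mean within-Agr = 3.56/6 = 0.5933; mean within-Dep = 2.20/3 = 0.7333.
Geometric mean = √(0.5933 × 0.7333) = 0.6596.
HTMT = 0.4775 / 0.6596 = 0.72.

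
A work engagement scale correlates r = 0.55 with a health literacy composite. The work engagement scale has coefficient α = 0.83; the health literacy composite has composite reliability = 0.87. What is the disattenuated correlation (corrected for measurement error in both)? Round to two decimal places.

r_true = r_obs / √(r_xx · r_yy) = 0.55 / √(0.83 × 0.87) = 0.55 / √0.7221 = 0.55 / 0.8498 ≈ 0.65.

0.65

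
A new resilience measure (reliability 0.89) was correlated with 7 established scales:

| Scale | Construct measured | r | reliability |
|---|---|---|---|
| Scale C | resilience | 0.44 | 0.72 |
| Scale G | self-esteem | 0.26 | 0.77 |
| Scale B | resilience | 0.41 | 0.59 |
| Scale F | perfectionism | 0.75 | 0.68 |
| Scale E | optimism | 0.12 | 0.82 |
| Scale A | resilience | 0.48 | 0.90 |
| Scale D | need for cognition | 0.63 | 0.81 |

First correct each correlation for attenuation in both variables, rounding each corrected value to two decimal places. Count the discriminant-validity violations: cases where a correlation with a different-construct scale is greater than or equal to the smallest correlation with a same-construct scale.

2

Disattenuated r (r / √(r_scale · r_new)):
  Scale C (conv): 0.44 / √(0.72·0.89) = 0.55
  Scale G (disc): 0.26 / √(0.77·0.89) = 0.31
  Scale B (conv): 0.41 / √(0.59·0.89) = 0.57
  Scale F (disc): 0.75 / √(0.68·0.89) = 0.96
  Scale E (disc): 0.12 / √(0.82·0.89) = 0.14
  Scale A (conv): 0.48 / √(0.90·0.89) = 0.54
  Scale D (disc): 0.63 / √(0.81·0.89) = 0.74
Smallest convergent = 0.54. Discriminant values: 0.31, 0.96, 0.14, 0.74; count ≥ 0.54 → 2.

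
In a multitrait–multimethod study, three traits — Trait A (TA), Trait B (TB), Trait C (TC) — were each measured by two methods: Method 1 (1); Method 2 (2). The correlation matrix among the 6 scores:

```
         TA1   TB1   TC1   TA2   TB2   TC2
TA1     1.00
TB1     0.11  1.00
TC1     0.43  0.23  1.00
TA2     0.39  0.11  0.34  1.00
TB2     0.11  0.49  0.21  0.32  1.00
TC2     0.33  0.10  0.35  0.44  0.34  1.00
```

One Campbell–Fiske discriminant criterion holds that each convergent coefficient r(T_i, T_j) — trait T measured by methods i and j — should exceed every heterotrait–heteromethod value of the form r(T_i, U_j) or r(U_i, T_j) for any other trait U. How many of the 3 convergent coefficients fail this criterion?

Checking each validity diagonal entry against its comparison values:
TA (methods 1·2): 0.39 vs {0.11, 0.11, 0.33, 0.34} → pass.
TB (methods 1·2): 0.49 vs {0.11, 0.11, 0.10, 0.21} → pass.
TC (methods 1·2): 0.35 vs {0.34, 0.33, 0.21, 0.10} → pass.
0 of 3 fail.

0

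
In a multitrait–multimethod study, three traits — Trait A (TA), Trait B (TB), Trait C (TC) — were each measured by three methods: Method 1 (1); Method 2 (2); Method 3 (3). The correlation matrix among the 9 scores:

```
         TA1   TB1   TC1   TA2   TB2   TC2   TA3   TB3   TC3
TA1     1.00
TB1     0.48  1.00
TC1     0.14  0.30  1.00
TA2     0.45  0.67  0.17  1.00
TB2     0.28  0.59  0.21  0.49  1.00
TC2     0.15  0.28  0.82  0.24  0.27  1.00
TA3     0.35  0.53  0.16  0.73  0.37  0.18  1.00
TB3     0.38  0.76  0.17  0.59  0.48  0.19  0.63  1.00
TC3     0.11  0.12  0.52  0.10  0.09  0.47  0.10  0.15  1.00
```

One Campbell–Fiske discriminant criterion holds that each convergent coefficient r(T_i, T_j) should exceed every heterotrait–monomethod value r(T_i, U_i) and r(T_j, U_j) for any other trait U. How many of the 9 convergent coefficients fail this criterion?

3

Checking each validity diagonal entry against its comparison values:
TA (methods 1·2): 0.45 vs {0.48, 0.49, 0.14, 0.24} → fail.
TA (methods 1·3): 0.35 vs {0.48, 0.63, 0.14, 0.10} → fail.
TA (methods 2·3): 0.73 vs {0.49, 0.63, 0.24, 0.10} → pass.
TB (methods 1·2): 0.59 vs {0.48, 0.49, 0.30, 0.27} → pass.
TB (methods 1·3): 0.76 vs {0.48, 0.63, 0.30, 0.15} → pass.
TB (methods 2·3): 0.48 vs {0.49, 0.63, 0.27, 0.15} → fail.
TC (methods 1·2): 0.82 vs {0.14, 0.24, 0.30, 0.27} → pass.
TC (methods 1·3): 0.52 vs {0.14, 0.10, 0.30, 0.15} → pass.
TC (methods 2·3): 0.47 vs {0.24, 0.10, 0.27, 0.15} → pass.
3 of 9 fail.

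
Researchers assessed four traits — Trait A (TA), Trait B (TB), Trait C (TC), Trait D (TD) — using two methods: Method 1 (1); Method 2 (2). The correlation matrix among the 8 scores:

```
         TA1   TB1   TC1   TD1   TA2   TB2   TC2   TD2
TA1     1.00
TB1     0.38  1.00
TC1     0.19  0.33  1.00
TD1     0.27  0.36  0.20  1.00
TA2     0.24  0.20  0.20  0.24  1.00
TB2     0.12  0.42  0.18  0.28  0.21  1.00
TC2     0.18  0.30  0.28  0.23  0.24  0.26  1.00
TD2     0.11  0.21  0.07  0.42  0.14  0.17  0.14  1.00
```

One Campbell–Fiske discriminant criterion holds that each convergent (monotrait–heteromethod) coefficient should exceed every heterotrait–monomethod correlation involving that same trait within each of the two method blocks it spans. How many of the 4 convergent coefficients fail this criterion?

Convergent coefficients and their comparison sets:
TA (methods 1·2): 0.24 vs {0.38, 0.21, 0.19, 0.24, 0.27, 0.14} → fail.
TB (methods 1·2): 0.42 vs {0.38, 0.21, 0.33, 0.26, 0.36, 0.17} → pass.
TC (methods 1·2): 0.28 vs {0.19, 0.24, 0.33, 0.26, 0.20, 0.14} → fail.
TD (methods 1·2): 0.42 vs {0.27, 0.14, 0.36, 0.17, 0.20, 0.14} → pass.
2 of 4 fail.

2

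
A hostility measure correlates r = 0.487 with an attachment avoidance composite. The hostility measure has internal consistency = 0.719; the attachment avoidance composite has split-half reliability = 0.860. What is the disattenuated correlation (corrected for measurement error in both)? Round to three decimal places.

r_true = r_obs / √(r_xx · r_yy) = 0.487 / √(0.719 × 0.860) = 0.487 / √0.618340 = 0.487 / 0.7863 ≈ 0.619.

0.619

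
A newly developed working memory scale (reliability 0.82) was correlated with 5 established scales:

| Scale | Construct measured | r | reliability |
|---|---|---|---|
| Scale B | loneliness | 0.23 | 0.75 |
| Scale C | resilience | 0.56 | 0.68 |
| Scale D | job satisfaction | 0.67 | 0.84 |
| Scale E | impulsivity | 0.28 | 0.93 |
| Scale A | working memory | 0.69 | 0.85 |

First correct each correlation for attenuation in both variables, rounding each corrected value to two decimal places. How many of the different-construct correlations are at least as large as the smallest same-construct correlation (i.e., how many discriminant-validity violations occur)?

0

Disattenuated r (r / √(r_scale · r_new)):
  Scale B (disc): 0.23 / √(0.75·0.82) = 0.29
  Scale C (disc): 0.56 / √(0.68·0.82) = 0.75
  Scale D (disc): 0.67 / √(0.84·0.82) = 0.81
  Scale E (disc): 0.28 / √(0.93·0.82) = 0.32
  Scale A (conv): 0.69 / √(0.85·0.82) = 0.83
Smallest convergent = 0.83. Discriminant values: 0.29, 0.75, 0.81, 0.32; count ≥ 0.83 → 0.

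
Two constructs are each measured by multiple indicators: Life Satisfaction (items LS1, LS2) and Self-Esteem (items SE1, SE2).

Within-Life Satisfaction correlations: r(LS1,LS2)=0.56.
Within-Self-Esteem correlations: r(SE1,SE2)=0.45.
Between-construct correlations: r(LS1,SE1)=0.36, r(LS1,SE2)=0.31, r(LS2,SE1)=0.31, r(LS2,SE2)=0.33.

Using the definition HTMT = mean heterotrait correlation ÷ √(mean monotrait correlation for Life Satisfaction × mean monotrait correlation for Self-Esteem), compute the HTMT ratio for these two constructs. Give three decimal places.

0.652

Between-construct mean = 1.31/4 = 0.3275.
Mean within-LS = 0.56/1 = 0.5600; mean within-SE = 0.45/1 = 0.4500.
Geometric mean = √(0.5600 × 0.4500) = 0.5020.
HTMT = 0.3275 / 0.5020 = 0.652.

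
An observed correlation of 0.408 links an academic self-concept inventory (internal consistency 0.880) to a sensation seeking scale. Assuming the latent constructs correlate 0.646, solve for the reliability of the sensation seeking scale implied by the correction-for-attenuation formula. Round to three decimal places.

0.453

r_true = r_obs / √(r_xx · r_yy) ⇒ 0.646 = 0.408 / √(0.880 · r_yy).
√(0.880 · r_yy) = 0.408 / 0.646 = 0.6316; 0.880 · r_yy = 0.3989; r_yy = 0.3989 / 0.880 ≈ 0.453.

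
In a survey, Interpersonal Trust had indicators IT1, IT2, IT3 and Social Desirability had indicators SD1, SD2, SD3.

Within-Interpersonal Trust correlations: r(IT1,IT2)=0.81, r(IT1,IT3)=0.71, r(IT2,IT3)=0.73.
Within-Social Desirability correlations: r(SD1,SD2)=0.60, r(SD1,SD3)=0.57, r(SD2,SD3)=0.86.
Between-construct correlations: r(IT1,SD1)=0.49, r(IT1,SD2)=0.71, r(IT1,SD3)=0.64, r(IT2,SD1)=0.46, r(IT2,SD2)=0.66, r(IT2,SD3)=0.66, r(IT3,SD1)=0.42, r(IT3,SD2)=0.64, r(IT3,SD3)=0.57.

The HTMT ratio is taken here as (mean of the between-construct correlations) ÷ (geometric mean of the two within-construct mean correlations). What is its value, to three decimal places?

0.819

Between-construct mean = 5.25/9 = 0.5833.
Mean within-IT = 2.25/3 = 0.7500; mean within-SD = 2.03/3 = 0.6767.
Geometric mean = √(0.7500 × 0.6767) = 0.7124.
HTMT = 0.5833 / 0.7124 = 0.819.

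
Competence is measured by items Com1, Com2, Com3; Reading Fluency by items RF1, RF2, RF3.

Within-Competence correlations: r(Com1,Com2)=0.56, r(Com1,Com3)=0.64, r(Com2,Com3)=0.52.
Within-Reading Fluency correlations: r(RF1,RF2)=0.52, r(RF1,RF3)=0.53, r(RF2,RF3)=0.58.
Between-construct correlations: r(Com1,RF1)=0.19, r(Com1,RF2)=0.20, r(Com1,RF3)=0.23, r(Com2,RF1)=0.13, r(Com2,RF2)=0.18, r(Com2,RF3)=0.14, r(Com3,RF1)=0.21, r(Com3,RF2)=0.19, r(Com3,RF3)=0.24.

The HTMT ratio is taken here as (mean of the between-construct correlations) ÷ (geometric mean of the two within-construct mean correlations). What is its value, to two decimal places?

0.34

Mean heterotrait r = 1.71/9 = 0.1900.
Mean within-Com = 1.72/3 = 0.5733; mean within-RF = 1.63/3 = 0.5433.
Geometric mean = √(0.5733 × 0.5433) = 0.5581.
HTMT = 0.1900 / 0.5581 = 0.34.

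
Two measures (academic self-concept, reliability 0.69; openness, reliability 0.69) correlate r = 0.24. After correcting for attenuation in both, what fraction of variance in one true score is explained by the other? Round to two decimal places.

0.12

Disattenuated r = 0.24 / √(0.69 × 0.69) = 0.24 / 0.6900 = 0.3478.
Shared true-score variance = 0.3478² = 0.1210 ≈ 0.12.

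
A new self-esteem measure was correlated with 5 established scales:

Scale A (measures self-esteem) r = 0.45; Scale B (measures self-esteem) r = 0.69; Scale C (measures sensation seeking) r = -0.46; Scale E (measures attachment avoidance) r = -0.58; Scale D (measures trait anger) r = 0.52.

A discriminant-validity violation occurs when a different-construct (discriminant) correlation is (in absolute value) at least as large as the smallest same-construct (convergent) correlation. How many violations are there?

Convergent (same construct = self-esteem): Scale A, Scale B.
Smallest convergent = 0.45. Discriminant |r|: 0.46, 0.58, 0.52; count ≥ 0.45 → 3.

3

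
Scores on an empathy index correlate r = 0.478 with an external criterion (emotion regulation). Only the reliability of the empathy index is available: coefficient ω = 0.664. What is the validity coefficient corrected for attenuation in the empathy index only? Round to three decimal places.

Single correction: r_c = r_obs / √r_xx = 0.478 / √0.664 = 0.478 / 0.8149 ≈ 0.587.

0.587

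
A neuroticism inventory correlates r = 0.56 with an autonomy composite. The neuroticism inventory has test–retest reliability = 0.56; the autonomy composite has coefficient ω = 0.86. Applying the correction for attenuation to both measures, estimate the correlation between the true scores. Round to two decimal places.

0.81

r_true = r_obs / √(r_xx · r_yy) = 0.56 / √(0.56 × 0.86) = 0.56 / √0.4816 = 0.56 / 0.6940 ≈ 0.81.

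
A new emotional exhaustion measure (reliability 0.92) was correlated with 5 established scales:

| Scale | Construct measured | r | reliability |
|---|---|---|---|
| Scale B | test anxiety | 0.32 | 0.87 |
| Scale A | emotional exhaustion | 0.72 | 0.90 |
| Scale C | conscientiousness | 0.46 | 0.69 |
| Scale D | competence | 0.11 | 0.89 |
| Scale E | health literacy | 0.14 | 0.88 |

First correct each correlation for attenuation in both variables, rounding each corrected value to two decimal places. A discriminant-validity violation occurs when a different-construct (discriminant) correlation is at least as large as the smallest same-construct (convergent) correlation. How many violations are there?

Disattenuated r (r / √(r_scale · r_new)):
  Scale B (disc): 0.32 / √(0.87·0.92) = 0.36
  Scale A (conv): 0.72 / √(0.90·0.92) = 0.79
  Scale C (disc): 0.46 / √(0.69·0.92) = 0.58
  Scale D (disc): 0.11 / √(0.89·0.92) = 0.12
  Scale E (disc): 0.14 / √(0.88·0.92) = 0.16
Smallest convergent = 0.79. Discriminant values: 0.36, 0.58, 0.12, 0.16; count ≥ 0.79 → 0.

0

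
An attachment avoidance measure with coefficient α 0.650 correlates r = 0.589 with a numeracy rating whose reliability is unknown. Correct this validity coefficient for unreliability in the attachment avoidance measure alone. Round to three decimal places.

0.731

Single correction: r_c = r_obs / √r_xx = 0.589 / √0.650 = 0.589 / 0.8062 ≈ 0.731.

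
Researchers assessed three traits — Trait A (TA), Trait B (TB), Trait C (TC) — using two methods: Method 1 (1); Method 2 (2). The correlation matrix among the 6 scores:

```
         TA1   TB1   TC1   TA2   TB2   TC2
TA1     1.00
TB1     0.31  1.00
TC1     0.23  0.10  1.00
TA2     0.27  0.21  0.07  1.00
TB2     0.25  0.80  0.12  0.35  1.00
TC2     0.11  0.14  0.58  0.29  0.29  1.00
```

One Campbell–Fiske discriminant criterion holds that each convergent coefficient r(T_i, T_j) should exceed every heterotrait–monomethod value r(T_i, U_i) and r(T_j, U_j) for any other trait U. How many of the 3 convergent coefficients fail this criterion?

Checking each validity diagonal entry against its comparison values:
TA (methods 1·2): 0.27 vs {0.31, 0.35, 0.23, 0.29} → fail.
TB (methods 1·2): 0.80 vs {0.31, 0.35, 0.10, 0.29} → pass.
TC (methods 1·2): 0.58 vs {0.23, 0.29, 0.10, 0.29} → pass.
1 of 3 fail.

1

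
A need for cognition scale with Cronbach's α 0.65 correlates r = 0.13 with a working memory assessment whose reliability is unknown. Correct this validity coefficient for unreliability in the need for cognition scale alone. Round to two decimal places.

0.16

Single correction: r_c = r_obs / √r_xx = 0.13 / √0.65 = 0.13 / 0.8062 ≈ 0.16.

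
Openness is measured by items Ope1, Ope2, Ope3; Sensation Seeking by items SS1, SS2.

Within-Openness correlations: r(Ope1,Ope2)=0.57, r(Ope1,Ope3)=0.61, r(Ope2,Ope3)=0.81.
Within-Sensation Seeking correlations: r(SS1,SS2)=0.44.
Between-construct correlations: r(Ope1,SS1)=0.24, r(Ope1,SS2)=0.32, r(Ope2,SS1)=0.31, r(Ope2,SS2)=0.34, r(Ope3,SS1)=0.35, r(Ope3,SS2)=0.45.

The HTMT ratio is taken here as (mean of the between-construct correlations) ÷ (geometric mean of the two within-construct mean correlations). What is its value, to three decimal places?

Between-construct mean = 2.01/6 = 0.3350.
Mean within-Ope = 1.99/3 = 0.6633; mean within-SS = 0.44/1 = 0.4400.
Geometric mean = √(0.6633 × 0.4400) = 0.5402.
HTMT = 0.3350 / 0.5402 = 0.620.

0.620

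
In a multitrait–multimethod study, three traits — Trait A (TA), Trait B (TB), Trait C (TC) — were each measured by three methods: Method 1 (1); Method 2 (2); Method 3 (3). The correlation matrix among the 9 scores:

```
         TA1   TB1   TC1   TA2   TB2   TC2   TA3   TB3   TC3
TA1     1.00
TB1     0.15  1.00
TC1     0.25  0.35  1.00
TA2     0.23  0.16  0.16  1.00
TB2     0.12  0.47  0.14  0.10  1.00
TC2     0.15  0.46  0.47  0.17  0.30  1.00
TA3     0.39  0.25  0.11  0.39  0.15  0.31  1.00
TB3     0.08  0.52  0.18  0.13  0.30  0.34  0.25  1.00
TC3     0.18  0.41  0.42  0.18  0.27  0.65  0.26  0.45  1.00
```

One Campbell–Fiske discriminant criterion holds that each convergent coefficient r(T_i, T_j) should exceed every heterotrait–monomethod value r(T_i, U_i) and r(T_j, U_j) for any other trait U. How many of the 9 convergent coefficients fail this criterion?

3

Each convergent coefficient versus the relevant comparison correlations:
TA (methods 1·2): 0.23 vs {0.15, 0.10, 0.25, 0.17} → fail.
TA (methods 1·3): 0.39 vs {0.15, 0.25, 0.25, 0.26} → pass.
TA (methods 2·3): 0.39 vs {0.10, 0.25, 0.17, 0.26} → pass.
TB (methods 1·2): 0.47 vs {0.15, 0.10, 0.35, 0.30} → pass.
TB (methods 1·3): 0.52 vs {0.15, 0.25, 0.35, 0.45} → pass.
TB (methods 2·3): 0.30 vs {0.10, 0.25, 0.30, 0.45} → fail.
TC (methods 1·2): 0.47 vs {0.25, 0.17, 0.35, 0.30} → pass.
TC (methods 1·3): 0.42 vs {0.25, 0.26, 0.35, 0.45} → fail.
TC (methods 2·3): 0.65 vs {0.17, 0.26, 0.30, 0.45} → pass.
3 of 9 fail.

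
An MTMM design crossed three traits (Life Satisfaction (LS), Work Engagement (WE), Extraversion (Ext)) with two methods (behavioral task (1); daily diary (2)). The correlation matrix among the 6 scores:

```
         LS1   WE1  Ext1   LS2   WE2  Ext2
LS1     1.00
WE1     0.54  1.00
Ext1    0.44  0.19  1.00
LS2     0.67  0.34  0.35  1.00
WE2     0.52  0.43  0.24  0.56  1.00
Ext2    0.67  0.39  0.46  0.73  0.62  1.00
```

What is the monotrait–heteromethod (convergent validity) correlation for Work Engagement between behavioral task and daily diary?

0.43

Same trait (WE), different methods: r(WE1, WE2) = 0.43.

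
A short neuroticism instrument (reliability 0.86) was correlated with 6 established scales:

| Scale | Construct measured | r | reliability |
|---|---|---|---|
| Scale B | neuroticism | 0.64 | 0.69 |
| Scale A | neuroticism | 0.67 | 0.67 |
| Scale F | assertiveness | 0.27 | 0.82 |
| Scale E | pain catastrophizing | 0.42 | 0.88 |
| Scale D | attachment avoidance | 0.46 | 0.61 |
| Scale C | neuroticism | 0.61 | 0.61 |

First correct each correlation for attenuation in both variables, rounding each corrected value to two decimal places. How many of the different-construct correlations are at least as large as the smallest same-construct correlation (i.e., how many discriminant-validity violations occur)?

0

Disattenuated r (r / √(r_scale · r_new)):
  Scale B (conv): 0.64 / √(0.69·0.86) = 0.83
  Scale A (conv): 0.67 / √(0.67·0.86) = 0.88
  Scale F (disc): 0.27 / √(0.82·0.86) = 0.32
  Scale E (disc): 0.42 / √(0.88·0.86) = 0.48
  Scale D (disc): 0.46 / √(0.61·0.86) = 0.64
  Scale C (conv): 0.61 / √(0.61·0.86) = 0.84
Smallest convergent = 0.83. Discriminant values: 0.32, 0.48, 0.64; count ≥ 0.83 → 0.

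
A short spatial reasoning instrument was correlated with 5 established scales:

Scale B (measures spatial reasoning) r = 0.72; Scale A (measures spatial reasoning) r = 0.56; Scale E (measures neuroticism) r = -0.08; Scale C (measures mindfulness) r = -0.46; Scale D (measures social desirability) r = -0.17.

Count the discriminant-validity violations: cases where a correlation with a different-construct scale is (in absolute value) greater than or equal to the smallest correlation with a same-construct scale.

Convergent (same construct = spatial reasoning): Scale B, Scale A.
Smallest convergent = 0.56. Discriminant |r|: 0.08, 0.46, 0.17; count ≥ 0.56 → 0.

0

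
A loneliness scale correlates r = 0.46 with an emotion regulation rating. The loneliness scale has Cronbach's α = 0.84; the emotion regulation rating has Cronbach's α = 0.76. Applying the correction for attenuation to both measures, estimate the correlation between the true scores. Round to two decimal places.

r_true = r_obs / √(r_xx · r_yy) = 0.46 / √(0.84 × 0.76) = 0.46 / √0.6384 = 0.46 / 0.7990 ≈ 0.58.

0.58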